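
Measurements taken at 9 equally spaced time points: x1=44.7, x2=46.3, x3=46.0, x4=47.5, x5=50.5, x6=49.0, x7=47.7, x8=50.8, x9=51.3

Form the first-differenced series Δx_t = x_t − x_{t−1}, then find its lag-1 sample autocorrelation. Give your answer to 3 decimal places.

First differences Δx: 1.6, -0.3, 1.5, 3.0, -1.5, -1.3, 3.1, 0.5
Mean of differences = 0.8250
Numerator Σ(Δx_t−Δx̄)(Δx_{t+1}−Δx̄) = -5.8531
Denominator Σ(Δx_t−Δx̄)² = 22.2550
r_1(Δx) = -5.8531 / 22.2550 = -0.263

-0.263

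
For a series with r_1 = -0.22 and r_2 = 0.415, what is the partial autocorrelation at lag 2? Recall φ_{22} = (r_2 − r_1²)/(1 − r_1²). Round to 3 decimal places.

φ_{22} = (r_2 − r_1²) / (1 − r_1²)
r_1² = (-0.22)² = 0.0484
Numerator = 0.415 − 0.0484 = 0.3666; denominator = 1 − 0.0484 = 0.9516
φ_{22} = 0.3666 / 0.9516 = 0.385

0.385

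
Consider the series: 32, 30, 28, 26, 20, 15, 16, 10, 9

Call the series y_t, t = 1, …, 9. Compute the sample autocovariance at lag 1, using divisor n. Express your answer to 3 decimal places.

Mean ȳ = (32 + 30 + 28 + 26 + 20 + 15 + 16 + 10 + 9)/9 = 20.6667
Σ_{t=1}^{8}(y_t−ȳ)(y_{t+1}−ȳ) = 414.2222
γ_1 = 414.2222 / 9 = 46.025

46.025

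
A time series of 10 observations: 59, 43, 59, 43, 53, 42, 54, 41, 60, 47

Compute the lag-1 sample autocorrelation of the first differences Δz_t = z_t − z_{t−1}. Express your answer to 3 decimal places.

-0.850

First differences Δz: -16, 16, -16, 10, -11, 12, -13, 19, -13
Mean of differences = -1.3333
Numerator Σ(Δz_t−Δz̄)(Δz_{t+1}−Δz̄) = -1543.1111
Denominator Σ(Δz_t−Δz̄)² = 1816.0000
r_1(Δz) = -1543.1111 / 1816.0000 = -0.850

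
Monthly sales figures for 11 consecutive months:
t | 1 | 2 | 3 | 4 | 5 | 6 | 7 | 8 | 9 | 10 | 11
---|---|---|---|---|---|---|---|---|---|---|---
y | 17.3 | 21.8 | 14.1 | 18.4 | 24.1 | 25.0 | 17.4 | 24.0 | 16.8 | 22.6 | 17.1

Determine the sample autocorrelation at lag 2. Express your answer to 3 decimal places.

Mean ȳ = (17.3 + 21.8 + 14.1 + 18.4 + 24.1 + 25.0 + 17.4 + 24.0 + 16.8 + 22.6 + 17.1)/11 = 19.8727
Numerator Σ_{t=1}^{9}(y_t−ȳ)(y_{t+2}−ȳ) = 18.1421
Denominator Σ(y_t−ȳ)² = 137.7018
r_2 = 18.1421 / 137.7018 = 0.132

0.132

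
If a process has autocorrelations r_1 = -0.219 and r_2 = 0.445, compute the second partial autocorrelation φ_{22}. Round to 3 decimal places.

φ_{22} = (r_2 − r_1²) / (1 − r_1²)
r_1² = (-0.219)² = 0.047961
Numerator = 0.445 − 0.0480 = 0.3970; denominator = 1 − 0.0480 = 0.9520
φ_{22} = 0.3970 / 0.9520 = 0.417

0.417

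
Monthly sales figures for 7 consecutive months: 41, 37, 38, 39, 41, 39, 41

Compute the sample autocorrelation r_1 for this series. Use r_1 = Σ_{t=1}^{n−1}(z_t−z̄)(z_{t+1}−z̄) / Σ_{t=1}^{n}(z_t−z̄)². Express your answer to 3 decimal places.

-0.112

Mean z̄ = (41 + 37 + 38 + 39 + 41 + 39 + 41)/7 = 39.4286
Deviations from mean: 1.5714, -2.4286, -1.4286, -0.4286, 1.5714, -0.4286, 1.5714
Σ(z_t−z̄)(z_{t+1}−z̄) = (-3.8163) + (3.4694) + (0.6122) + (-0.6735) + (-0.6735) + (-0.6735) = -1.7551
Denominator Σ(z_t−z̄)² = 15.7143
r_1 = -1.7551 / 15.7143 = -0.112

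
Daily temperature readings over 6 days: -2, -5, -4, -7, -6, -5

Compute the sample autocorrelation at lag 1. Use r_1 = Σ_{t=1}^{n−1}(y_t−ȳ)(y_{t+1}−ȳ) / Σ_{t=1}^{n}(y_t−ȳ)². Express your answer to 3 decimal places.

0.021

Mean ȳ = (-2 − 5 − 4 − 7 − 6 − 5)/6 = -4.8333
Numerator Σ_{t=1}^{5}(y_t−ȳ)(y_{t+1}−ȳ) = 0.3056
Denominator Σ(y_t−ȳ)² = 14.8333
r_1 = 0.3056 / 14.8333 = 0.021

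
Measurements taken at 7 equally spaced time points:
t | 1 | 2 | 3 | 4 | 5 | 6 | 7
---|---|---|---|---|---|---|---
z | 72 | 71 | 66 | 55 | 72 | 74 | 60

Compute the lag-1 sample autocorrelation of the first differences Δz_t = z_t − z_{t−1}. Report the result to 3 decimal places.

First differences Δz: -1, -5, -11, 17, 2, -14
Mean of differences = -2.0000
Numerator Σ(Δz_t−Δz̄)(Δz_{t+1}−Δz̄) = -119.0000
Denominator Σ(Δz_t−Δz̄)² = 612.0000
r_1(Δz) = -119.0000 / 612.0000 = -0.194

-0.194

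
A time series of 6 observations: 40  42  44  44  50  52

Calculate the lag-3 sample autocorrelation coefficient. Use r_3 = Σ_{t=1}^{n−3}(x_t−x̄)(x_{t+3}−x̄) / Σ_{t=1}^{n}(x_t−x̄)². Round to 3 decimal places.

Mean x̄ = (40 + 42 + 44 + 44 + 50 + 52)/6 = 45.3333
Deviations from mean: -5.3333, -3.3333, -1.3333, -1.3333, 4.6667, 6.6667
Σ(x_t−x̄)(x_{t+3}−x̄) = (7.1111) + (-15.5556) + (-8.8889) = -17.3333
Denominator Σ(x_t−x̄)² = 109.3333
r_3 = -17.3333 / 109.3333 = -0.159

-0.159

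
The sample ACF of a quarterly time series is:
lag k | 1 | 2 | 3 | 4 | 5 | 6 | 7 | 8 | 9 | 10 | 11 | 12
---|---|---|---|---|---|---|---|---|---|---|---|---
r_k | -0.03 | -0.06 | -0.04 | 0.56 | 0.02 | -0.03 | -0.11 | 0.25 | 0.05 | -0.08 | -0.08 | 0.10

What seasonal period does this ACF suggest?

The largest autocorrelation is r_4 = 0.56, with a weaker echo at lag 8 (0.25); the remaining lags stay at or below 0.10.
The dominant spike at lag 4 indicates a seasonal period of 4.

4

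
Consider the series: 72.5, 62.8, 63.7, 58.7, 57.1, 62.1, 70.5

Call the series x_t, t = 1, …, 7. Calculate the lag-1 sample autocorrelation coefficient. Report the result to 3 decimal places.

0.142

Mean x̄ = (72.5 + 62.8 + 63.7 + 58.7 + 57.1 + 62.1 + 70.5)/7 = 63.9143
Deviations from mean: 8.5857, -1.1143, -0.2143, -5.2143, -6.8143, -1.8143, 6.5857
Σ(x_t−x̄)(x_{t+1}−x̄) = (-9.5669) + (0.2388) + (1.1173) + (35.5316) + (12.3631) + (-11.9484) = 27.7355
Denominator Σ(x_t−x̄)² = 195.2886
r_1 = 27.7355 / 195.2886 = 0.142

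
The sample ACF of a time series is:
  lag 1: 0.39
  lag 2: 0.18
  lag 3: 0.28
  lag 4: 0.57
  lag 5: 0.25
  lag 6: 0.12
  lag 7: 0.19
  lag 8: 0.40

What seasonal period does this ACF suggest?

4

The largest autocorrelation is r_4 = 0.57, with a weaker echo at lag 8 (0.40); the remaining lags stay at or below 0.39. The elevated value at lag 1 (0.39), dropping to 0.18 at lag 2, reflects decaying short-term dependence rather than seasonality.
The dominant spike at lag 4 indicates a seasonal period of 4.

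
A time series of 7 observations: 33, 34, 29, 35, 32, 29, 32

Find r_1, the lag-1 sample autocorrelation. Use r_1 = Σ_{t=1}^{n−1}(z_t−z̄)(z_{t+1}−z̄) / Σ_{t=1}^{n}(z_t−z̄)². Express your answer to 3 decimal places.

Mean z̄ = (33 + 34 + 29 + 35 + 32 + 29 + 32)/7 = 32.0000
Numerator Σ_{t=1}^{6}(z_t−z̄)(z_{t+1}−z̄) = -13.0000
Denominator Σ(z_t−z̄)² = 32.0000
r_1 = -13.0000 / 32.0000 = -0.406

-0.406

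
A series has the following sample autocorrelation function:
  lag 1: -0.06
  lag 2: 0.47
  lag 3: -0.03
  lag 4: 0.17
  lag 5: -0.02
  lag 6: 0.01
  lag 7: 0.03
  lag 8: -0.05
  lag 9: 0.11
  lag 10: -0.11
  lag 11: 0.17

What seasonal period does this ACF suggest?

The largest autocorrelation is r_2 = 0.47; the remaining lags stay at or below 0.17.
The dominant spike at lag 2 indicates a seasonal period of 2.

2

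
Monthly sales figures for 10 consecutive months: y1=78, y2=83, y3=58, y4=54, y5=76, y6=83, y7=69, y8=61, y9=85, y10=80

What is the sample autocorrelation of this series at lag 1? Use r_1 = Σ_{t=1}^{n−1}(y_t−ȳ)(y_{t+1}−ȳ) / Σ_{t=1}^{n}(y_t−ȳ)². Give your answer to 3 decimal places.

Mean ȳ = (78 + 83 + 58 + 54 + 76 + 83 + 69 + 61 + 85 + 80)/10 = 72.7000
Numerator Σ_{t=1}^{9}(y_t−ȳ)(y_{t+1}−ȳ) = 101.4100
Denominator Σ(y_t−ȳ)² = 1172.1000
r_1 = 101.4100 / 1172.1000 = 0.087

0.087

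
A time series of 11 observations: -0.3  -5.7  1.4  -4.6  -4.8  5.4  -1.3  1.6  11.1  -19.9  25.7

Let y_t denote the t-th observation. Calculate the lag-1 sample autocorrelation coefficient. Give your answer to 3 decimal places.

Mean ȳ = (-0.3 − 5.7 + 1.4 − 4.6 − 4.8 + 5.4 − 1.3 + 1.6 + 11.1 − 19.9 + 25.7)/11 = 0.7818
Numerator Σ_{t=1}^{10}(y_t−ȳ)(y_{t+1}−ȳ) = -727.6867
Denominator Σ(y_t−ȳ)² = 1285.1364
r_1 = -727.6867 / 1285.1364 = -0.566

-0.566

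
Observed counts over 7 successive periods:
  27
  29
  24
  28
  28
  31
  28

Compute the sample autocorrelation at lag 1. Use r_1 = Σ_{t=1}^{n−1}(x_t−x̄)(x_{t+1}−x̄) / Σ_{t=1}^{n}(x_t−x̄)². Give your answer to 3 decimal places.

Mean x̄ = (27 + 29 + 24 + 28 + 28 + 31 + 28)/7 = 27.8571
Σ(x_t−x̄)(x_{t+1}−x̄) = (-0.9796) + (-4.4082) + (-0.5510) + (0.0204) + (0.4490) + (0.4490) = -5.0204
Denominator Σ(x_t−x̄)² = 26.8571
r_1 = -5.0204 / 26.8571 = -0.187

-0.187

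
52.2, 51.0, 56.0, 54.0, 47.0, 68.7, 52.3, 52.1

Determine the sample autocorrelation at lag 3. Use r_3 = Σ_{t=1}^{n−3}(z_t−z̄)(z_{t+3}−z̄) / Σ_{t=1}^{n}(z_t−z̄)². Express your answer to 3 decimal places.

Mean z̄ = (52.2 + 51.0 + 56.0 + 54.0 + 47.0 + 68.7 + 52.3 + 52.1)/8 = 54.1625
Deviations from mean: -1.9625, -3.1625, 1.8375, -0.1625, -7.1625, 14.5375, -1.8625, -2.0625
Numerator Σ_{t=1}^{5}(z_t−z̄)(z_{t+3}−z̄) = 64.7583
Denominator Σ(z_t−z̄)² = 287.6188
r_3 = 64.7583 / 287.6188 = 0.225

0.225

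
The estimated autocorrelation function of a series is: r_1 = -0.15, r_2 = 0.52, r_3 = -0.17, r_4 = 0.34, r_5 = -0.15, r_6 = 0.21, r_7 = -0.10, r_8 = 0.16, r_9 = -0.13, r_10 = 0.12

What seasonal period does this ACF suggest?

The largest autocorrelation is r_2 = 0.52, with weaker echoes at lags 4 (0.34), 6 (0.21) and 8 (0.16); the remaining lags stay at or below 0.12.
The dominant spike at lag 2 indicates a seasonal period of 2.

2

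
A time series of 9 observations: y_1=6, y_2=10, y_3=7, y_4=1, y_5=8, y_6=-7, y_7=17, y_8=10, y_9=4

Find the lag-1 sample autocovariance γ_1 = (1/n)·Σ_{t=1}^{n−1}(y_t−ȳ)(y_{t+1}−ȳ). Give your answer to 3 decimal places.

-16.104

Mean ȳ = (6 + 10 + 7 + 1 + 8 − 7 + 17 + 10 + 4)/9 = 6.2222
Σ_{t=1}^{8}(y_t−ȳ)(y_{t+1}−ȳ) = -144.9383
γ_1 = -144.9383 / 9 = -16.104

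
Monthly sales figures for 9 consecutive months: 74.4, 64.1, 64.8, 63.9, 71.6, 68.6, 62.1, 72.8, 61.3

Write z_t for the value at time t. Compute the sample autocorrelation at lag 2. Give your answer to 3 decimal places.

Mean z̄ = (74.4 + 64.1 + 64.8 + 63.9 + 71.6 + 68.6 + 62.1 + 72.8 + 61.3)/9 = 67.0667
Σ(z_t−z̄)(z_{t+2}−z̄) = (-16.6222) + (9.3944) + (-10.2756) + (-4.8556) + (-22.5156) + (8.7911) + (28.6411) = -7.4422
Denominator Σ(z_t−z̄)² = 191.4400
r_2 = -7.4422 / 191.4400 = -0.039

-0.039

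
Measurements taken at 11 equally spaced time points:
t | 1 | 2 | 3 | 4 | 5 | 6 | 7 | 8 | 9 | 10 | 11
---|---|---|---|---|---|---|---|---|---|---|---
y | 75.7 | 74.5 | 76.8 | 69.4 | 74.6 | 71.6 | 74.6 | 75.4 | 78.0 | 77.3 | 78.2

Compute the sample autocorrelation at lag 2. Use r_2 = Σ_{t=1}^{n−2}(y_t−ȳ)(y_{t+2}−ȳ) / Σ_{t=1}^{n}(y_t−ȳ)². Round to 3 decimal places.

0.431

Mean ȳ = (75.7 + 74.5 + 76.8 + 69.4 + 74.6 + 71.6 + 74.6 + 75.4 + 78.0 + 77.3 + 78.2)/11 = 75.1000
Numerator Σ_{t=1}^{9}(y_t−ȳ)(y_{t+2}−ȳ) = 30.9400
Denominator Σ(y_t−ȳ)² = 71.8000
r_2 = 30.9400 / 71.8000 = 0.431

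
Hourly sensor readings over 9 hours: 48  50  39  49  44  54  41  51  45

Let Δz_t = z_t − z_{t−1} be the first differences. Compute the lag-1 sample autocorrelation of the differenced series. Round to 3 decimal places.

First differences Δz: 2, -11, 10, -5, 10, -13, 10, -6
Mean of differences = -0.3750
Numerator Σ(Δz_t−Δz̄)(Δz_{t+1}−Δz̄) = -551.7656
Denominator Σ(Δz_t−Δz̄)² = 653.8750
r_1(Δz) = -551.7656 / 653.8750 = -0.844

-0.844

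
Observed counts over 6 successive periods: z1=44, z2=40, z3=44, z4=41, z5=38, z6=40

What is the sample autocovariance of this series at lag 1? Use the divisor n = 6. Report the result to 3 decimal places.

Mean z̄ = (44 + 40 + 44 + 41 + 38 + 40)/6 = 41.1667
Σ_{t=1}^{5}(z_t−z̄)(z_{t+1}−z̄) = -2.8611
γ_1 = -2.8611 / 6 = -0.477

-0.477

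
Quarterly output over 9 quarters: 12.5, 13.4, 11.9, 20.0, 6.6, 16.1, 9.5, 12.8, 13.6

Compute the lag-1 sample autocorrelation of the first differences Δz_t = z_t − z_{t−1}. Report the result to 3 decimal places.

-0.842

First differences Δz: 0.9, -1.5, 8.1, -13.4, 9.5, -6.6, 3.3, 0.8
Mean of differences = 0.1375
Numerator Σ(Δz_t−Δz̄)(Δz_{t+1}−Δz̄) = -331.1164
Denominator Σ(Δz_t−Δz̄)² = 393.4188
r_1(Δz) = -331.1164 / 393.4188 = -0.842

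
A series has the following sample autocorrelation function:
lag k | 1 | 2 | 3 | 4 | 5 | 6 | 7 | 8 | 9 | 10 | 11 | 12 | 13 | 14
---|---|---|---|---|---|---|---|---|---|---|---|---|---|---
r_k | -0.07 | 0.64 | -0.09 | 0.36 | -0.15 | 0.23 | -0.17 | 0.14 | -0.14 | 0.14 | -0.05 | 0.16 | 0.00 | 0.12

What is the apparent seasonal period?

2

The largest autocorrelation is r_2 = 0.64, with weaker echoes at lags 4 (0.36), 6 (0.23) and 12 (0.16); the remaining lags stay at or below 0.14.
The dominant spike at lag 2 indicates a seasonal period of 2.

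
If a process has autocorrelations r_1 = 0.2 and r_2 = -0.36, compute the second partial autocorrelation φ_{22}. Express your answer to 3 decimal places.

φ_{22} = (r_2 − r_1²) / (1 − r_1²)
r_1² = (0.2)² = 0.04
Numerator = -0.36 − 0.0400 = -0.4000; denominator = 1 − 0.0400 = 0.9600
φ_{22} = -0.4000 / 0.9600 = -0.417

-0.417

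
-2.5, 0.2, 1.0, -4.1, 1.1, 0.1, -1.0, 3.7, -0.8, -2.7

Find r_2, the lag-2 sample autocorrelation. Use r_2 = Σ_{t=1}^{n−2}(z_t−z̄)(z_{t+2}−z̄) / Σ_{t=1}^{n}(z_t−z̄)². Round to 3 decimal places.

Mean z̄ = (-2.5 + 0.2 + 1.0 − 4.1 + 1.1 + 0.1 − 1.0 + 3.7 − 0.8 − 2.7)/10 = -0.5000
Numerator Σ_{t=1}^{8}(z_t−z̄)(z_{t+2}−z̄) = -12.6500
Denominator Σ(z_t−z̄)² = 45.4400
r_2 = -12.6500 / 45.4400 = -0.278

-0.278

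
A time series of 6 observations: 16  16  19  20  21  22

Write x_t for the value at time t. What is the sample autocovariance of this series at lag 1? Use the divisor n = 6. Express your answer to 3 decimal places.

2.833

Mean x̄ = (16 + 16 + 19 + 20 + 21 + 22)/6 = 19.0000
Σ_{t=1}^{5}(x_t−x̄)(x_{t+1}−x̄) = 17.0000
γ_1 = 17.0000 / 6 = 2.833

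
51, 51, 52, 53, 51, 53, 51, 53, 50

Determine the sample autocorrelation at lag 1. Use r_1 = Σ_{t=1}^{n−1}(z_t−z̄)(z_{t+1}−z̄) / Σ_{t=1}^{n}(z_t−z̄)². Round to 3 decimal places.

Mean z̄ = (51 + 51 + 52 + 53 + 51 + 53 + 51 + 53 + 50)/9 = 51.6667
Numerator Σ_{t=1}^{8}(z_t−z̄)(z_{t+1}−z̄) = -5.1111
Denominator Σ(z_t−z̄)² = 10.0000
r_1 = -5.1111 / 10.0000 = -0.511

-0.511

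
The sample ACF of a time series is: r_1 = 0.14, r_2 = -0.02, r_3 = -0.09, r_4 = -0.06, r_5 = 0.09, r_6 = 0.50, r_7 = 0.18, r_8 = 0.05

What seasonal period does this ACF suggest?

The largest autocorrelation is r_6 = 0.50; the remaining lags stay at or below 0.18.
The dominant spike at lag 6 indicates a seasonal period of 6.

6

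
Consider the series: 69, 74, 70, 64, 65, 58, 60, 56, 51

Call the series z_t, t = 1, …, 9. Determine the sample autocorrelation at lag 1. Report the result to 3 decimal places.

0.598

Mean z̄ = (69 + 74 + 70 + 64 + 65 + 58 + 60 + 56 + 51)/9 = 63.0000
Numerator Σ_{t=1}^{8}(z_t−z̄)(z_{t+1}−z̄) = 262.0000
Denominator Σ(z_t−z̄)² = 438.0000
r_1 = 262.0000 / 438.0000 = 0.598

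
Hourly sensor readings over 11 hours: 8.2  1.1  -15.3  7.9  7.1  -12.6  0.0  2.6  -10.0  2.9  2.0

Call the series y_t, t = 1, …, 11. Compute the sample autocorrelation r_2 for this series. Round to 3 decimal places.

-0.554

Mean ȳ = (8.2 + 1.1 − 15.3 + 7.9 + 7.1 − 12.6 + 0.0 + 2.6 − 10.0 + 2.9 + 2.0)/11 = -0.5545
Numerator Σ_{t=1}^{9}(y_t−ȳ)(y_{t+2}−ȳ) = -382.0323
Denominator Σ(y_t−ȳ)² = 689.9073
r_2 = -382.0323 / 689.9073 = -0.554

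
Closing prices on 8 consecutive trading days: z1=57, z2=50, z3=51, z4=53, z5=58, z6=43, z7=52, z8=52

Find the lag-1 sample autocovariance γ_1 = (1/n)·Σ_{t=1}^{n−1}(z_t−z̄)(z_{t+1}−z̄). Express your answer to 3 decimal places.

Mean z̄ = (57 + 50 + 51 + 53 + 58 + 43 + 52 + 52)/8 = 52.0000
Deviations: 5.0000, -2.0000, -1.0000, 1.0000, 6.0000, -9.0000, 0.0000, 0.0000
Σ_{t=1}^{7}(z_t−z̄)(z_{t+1}−z̄) = -57.0000
γ_1 = -57.0000 / 8 = -7.125

-7.125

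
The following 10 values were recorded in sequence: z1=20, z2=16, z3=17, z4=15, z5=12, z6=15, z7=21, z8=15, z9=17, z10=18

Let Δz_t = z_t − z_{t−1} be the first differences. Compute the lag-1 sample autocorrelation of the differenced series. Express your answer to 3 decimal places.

-0.319

First differences Δz: -4, 1, -2, -3, 3, 6, -6, 2, 1
Mean of differences = -0.2222
Numerator Σ(Δz_t−Δz̄)(Δz_{t+1}−Δz̄) = -36.8272
Denominator Σ(Δz_t−Δz̄)² = 115.5556
r_1(Δz) = -36.8272 / 115.5556 = -0.319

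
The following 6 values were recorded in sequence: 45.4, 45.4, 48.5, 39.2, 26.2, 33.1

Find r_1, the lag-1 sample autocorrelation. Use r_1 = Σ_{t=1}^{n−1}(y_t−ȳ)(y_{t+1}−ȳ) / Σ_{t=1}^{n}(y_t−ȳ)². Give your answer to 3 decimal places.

0.473

Mean ȳ = (45.4 + 45.4 + 48.5 + 39.2 + 26.2 + 33.1)/6 = 39.6333
Σ(y_t−ȳ)(y_{t+1}−ȳ) = (33.2544) + (51.1311) + (-3.8422) + (5.8211) + (87.7644) = 174.1289
Denominator Σ(y_t−ȳ)² = 368.4533
r_1 = 174.1289 / 368.4533 = 0.473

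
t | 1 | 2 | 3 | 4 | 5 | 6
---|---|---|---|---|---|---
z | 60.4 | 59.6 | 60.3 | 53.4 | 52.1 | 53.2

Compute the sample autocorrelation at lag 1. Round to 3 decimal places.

Mean z̄ = (60.4 + 59.6 + 60.3 + 53.4 + 52.1 + 53.2)/6 = 56.5000
Deviations from mean: 3.9000, 3.1000, 3.8000, -3.1000, -4.4000, -3.3000
Σ(z_t−z̄)(z_{t+1}−z̄) = (12.0900) + (11.7800) + (-11.7800) + (13.6400) + (14.5200) = 40.2500
Denominator Σ(z_t−z̄)² = 79.1200
r_1 = 40.2500 / 79.1200 = 0.509

0.509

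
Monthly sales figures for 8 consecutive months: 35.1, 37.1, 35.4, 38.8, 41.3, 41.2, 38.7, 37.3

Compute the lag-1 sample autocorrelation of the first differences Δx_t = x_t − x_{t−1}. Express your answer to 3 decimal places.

First differences Δx: 2.0, -1.7, 3.4, 2.5, -0.1, -2.5, -1.4
Mean of differences = 0.3143
Numerator Σ(Δx_t−Δx̄)(Δx_{t+1}−Δx̄) = 2.2184
Denominator Σ(Δx_t−Δx̄)² = 32.2286
r_1(Δx) = 2.2184 / 32.2286 = 0.069

0.069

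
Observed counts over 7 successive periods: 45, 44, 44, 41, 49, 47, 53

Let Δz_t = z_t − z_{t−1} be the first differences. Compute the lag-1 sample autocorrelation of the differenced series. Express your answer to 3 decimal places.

-0.559

First differences Δz: -1, 0, -3, 8, -2, 6
Mean of differences = 1.3333
Numerator Σ(Δz_t−Δz̄)(Δz_{t+1}−Δz̄) = -57.7778
Denominator Σ(Δz_t−Δz̄)² = 103.3333
r_1(Δz) = -57.7778 / 103.3333 = -0.559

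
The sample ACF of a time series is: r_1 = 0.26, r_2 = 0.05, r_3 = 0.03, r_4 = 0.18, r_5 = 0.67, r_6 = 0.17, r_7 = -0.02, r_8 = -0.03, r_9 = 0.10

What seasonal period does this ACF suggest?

5

The largest autocorrelation is r_5 = 0.67; the remaining lags stay at or below 0.26. The elevated value at lag 1 (0.26), dropping to 0.05 at lag 2, reflects decaying short-term dependence rather than seasonality.
The dominant spike at lag 5 indicates a seasonal period of 5.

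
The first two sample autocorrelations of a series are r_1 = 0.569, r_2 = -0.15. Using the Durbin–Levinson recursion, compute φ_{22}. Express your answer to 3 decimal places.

φ_{22} = (r_2 − r_1²) / (1 − r_1²)
r_1² = (0.569)² = 0.323761
Numerator = -0.15 − 0.3238 = -0.4738; denominator = 1 − 0.3238 = 0.6762
φ_{22} = -0.4738 / 0.6762 = -0.701

-0.701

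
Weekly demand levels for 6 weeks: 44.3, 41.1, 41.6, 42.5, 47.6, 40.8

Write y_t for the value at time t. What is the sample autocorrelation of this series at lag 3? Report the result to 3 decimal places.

Mean ȳ = (44.3 + 41.1 + 41.6 + 42.5 + 47.6 + 40.8)/6 = 42.9833
Deviations from mean: 1.3167, -1.8833, -1.3833, -0.4833, 4.6167, -2.1833
Numerator Σ_{t=1}^{3}(y_t−ȳ)(y_{t+3}−ȳ) = -6.3108
Denominator Σ(y_t−ȳ)² = 33.5083
r_3 = -6.3108 / 33.5083 = -0.188

-0.188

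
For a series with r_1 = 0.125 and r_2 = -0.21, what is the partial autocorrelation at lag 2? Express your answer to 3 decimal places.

φ_{22} = (r_2 − r_1²) / (1 − r_1²)
r_1² = (0.125)² = 0.015625
Numerator = -0.21 − 0.0156 = -0.2256; denominator = 1 − 0.0156 = 0.9844
φ_{22} = -0.2256 / 0.9844 = -0.229

-0.229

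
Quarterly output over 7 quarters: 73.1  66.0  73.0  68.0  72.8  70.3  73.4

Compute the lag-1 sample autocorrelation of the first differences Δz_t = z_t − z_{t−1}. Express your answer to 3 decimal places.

First differences Δz: -7.1, 7.0, -5.0, 4.8, -2.5, 3.1
Mean of differences = 0.0500
Numerator Σ(Δz_t−Δz̄)(Δz_{t+1}−Δz̄) = -128.6675
Denominator Σ(Δz_t−Δz̄)² = 163.2950
r_1(Δz) = -128.6675 / 163.2950 = -0.788

-0.788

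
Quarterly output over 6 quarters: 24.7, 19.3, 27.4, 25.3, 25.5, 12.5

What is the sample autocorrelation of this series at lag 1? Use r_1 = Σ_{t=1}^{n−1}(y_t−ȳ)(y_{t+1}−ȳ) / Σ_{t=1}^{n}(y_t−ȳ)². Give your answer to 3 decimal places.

-0.194

Mean ȳ = (24.7 + 19.3 + 27.4 + 25.3 + 25.5 + 12.5)/6 = 22.4500
Deviations from mean: 2.2500, -3.1500, 4.9500, 2.8500, 3.0500, -9.9500
Σ(y_t−ȳ)(y_{t+1}−ȳ) = (-7.0875) + (-15.5925) + (14.1075) + (8.6925) + (-30.3475) = -30.2275
Denominator Σ(y_t−ȳ)² = 155.9150
r_1 = -30.2275 / 155.9150 = -0.194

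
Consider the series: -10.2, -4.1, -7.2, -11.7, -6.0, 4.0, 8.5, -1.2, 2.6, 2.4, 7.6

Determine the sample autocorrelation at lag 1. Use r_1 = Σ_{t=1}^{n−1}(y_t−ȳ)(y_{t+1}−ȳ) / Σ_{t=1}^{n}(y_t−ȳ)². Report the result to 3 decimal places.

Mean ȳ = (-10.2 − 4.1 − 7.2 − 11.7 − 6.0 + 4.0 + 8.5 − 1.2 + 2.6 + 2.4 + 7.6)/11 = -1.3909
Numerator Σ_{t=1}^{10}(y_t−ȳ)(y_{t+1}−ȳ) = 227.3408
Denominator Σ(y_t−ȳ)² = 484.2691
r_1 = 227.3408 / 484.2691 = 0.469

0.469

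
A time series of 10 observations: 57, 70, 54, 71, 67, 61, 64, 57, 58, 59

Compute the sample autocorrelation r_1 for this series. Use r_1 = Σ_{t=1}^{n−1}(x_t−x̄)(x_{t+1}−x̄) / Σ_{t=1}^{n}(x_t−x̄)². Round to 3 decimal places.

-0.366

Mean x̄ = (57 + 70 + 54 + 71 + 67 + 61 + 64 + 57 + 58 + 59)/10 = 61.8000
Numerator Σ_{t=1}^{9}(x_t−x̄)(x_{t+1}−x̄) = -114.8400
Denominator Σ(x_t−x̄)² = 313.6000
r_1 = -114.8400 / 313.6000 = -0.366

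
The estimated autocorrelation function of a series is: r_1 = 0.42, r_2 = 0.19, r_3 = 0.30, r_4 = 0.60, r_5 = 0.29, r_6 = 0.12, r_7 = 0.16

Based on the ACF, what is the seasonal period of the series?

4

The largest autocorrelation is r_4 = 0.60; the remaining lags stay at or below 0.42. The elevated value at lag 1 (0.42), dropping to 0.19 at lag 2, reflects decaying short-term dependence rather than seasonality.
The dominant spike at lag 4 indicates a seasonal period of 4.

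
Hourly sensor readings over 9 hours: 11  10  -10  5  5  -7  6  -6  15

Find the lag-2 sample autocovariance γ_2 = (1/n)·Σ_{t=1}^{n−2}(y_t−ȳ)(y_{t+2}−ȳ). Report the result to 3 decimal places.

-0.060

Mean ȳ = (11 + 10 − 10 + 5 + 5 − 7 + 6 − 6 + 15)/9 = 3.2222
Σ_{t=1}^{7}(y_t−ȳ)(y_{t+2}−ȳ) = -0.5432
γ_2 = -0.5432 / 9 = -0.060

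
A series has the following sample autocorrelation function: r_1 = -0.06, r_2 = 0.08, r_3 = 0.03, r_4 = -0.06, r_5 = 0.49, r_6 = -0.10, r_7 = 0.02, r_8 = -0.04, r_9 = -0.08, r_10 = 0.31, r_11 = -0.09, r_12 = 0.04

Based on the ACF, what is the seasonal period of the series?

The largest autocorrelation is r_5 = 0.49, with a weaker echo at lag 10 (0.31); the remaining lags stay at or below 0.08.
The dominant spike at lag 5 indicates a seasonal period of 5.

5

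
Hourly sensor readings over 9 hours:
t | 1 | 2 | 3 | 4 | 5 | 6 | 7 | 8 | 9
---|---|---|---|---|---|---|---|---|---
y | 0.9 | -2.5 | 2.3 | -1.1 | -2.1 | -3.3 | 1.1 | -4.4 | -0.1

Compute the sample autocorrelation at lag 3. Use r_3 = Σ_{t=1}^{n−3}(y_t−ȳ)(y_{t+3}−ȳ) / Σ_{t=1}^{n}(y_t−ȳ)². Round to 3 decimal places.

-0.119

Mean ȳ = (0.9 − 2.5 + 2.3 − 1.1 − 2.1 − 3.3 + 1.1 − 4.4 − 0.1)/9 = -1.0222
Σ(y_t−ȳ)(y_{t+3}−ȳ) = (-0.1495) + (1.5927) + (-7.5673) + (-0.1651) + (3.6405) + (-2.1006) = -4.7493
Denominator Σ(y_t−ȳ)² = 40.0356
r_3 = -4.7493 / 40.0356 = -0.119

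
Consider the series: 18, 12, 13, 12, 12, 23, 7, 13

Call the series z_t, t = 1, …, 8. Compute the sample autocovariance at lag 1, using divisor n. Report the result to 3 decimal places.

-9.414

Mean z̄ = (18 + 12 + 13 + 12 + 12 + 23 + 7 + 13)/8 = 13.7500
Deviations: 4.2500, -1.7500, -0.7500, -1.7500, -1.7500, 9.2500, -6.7500, -0.7500
Σ_{t=1}^{7}(z_t−z̄)(z_{t+1}−z̄) = -75.3125
γ_1 = -75.3125 / 8 = -9.414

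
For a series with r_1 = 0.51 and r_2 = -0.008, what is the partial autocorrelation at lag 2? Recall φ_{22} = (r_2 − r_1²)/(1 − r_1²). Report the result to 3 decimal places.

φ_{22} = (r_2 − r_1²) / (1 − r_1²)
r_1² = (0.51)² = 0.2601
Numerator = -0.008 − 0.2601 = -0.2681; denominator = 1 − 0.2601 = 0.7399
φ_{22} = -0.2681 / 0.7399 = -0.362

-0.362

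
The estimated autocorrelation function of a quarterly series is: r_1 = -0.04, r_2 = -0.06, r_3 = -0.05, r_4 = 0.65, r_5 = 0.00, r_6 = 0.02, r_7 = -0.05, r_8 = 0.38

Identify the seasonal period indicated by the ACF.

4

The largest autocorrelation is r_4 = 0.65, with a weaker echo at lag 8 (0.38); the remaining lags stay at or below 0.02.
The dominant spike at lag 4 indicates a seasonal period of 4.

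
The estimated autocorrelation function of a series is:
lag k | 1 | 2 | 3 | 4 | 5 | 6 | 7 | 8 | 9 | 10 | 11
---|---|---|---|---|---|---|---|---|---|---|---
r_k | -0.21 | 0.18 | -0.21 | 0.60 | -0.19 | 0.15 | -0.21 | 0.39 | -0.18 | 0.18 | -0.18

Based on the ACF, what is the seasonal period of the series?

The largest autocorrelation is r_4 = 0.60, with a weaker echo at lag 8 (0.39); the remaining lags stay at or below 0.18.
The dominant spike at lag 4 indicates a seasonal period of 4.

4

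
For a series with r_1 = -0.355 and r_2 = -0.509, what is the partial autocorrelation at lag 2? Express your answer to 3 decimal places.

-0.727

φ_{22} = (r_2 − r_1²) / (1 − r_1²)
r_1² = (-0.355)² = 0.126025
Numerator = -0.509 − 0.1260 = -0.6350; denominator = 1 − 0.1260 = 0.8740
φ_{22} = -0.6350 / 0.8740 = -0.727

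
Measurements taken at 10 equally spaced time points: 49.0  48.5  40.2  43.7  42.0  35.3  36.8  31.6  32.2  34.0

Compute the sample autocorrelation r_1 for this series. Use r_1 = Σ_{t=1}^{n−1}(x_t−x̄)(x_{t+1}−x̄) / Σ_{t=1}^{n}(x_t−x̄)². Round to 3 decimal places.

0.612

Mean x̄ = (49.0 + 48.5 + 40.2 + 43.7 + 42.0 + 35.3 + 36.8 + 31.6 + 32.2 + 34.0)/10 = 39.3300
Numerator Σ_{t=1}^{9}(x_t−x̄)(x_{t+1}−x̄) = 224.2321
Denominator Σ(x_t−x̄)² = 366.2210
r_1 = 224.2321 / 366.2210 = 0.612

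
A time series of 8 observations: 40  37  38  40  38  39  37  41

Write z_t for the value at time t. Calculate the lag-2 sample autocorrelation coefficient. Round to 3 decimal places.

-0.024

Mean z̄ = (40 + 37 + 38 + 40 + 38 + 39 + 37 + 41)/8 = 38.7500
Σ(z_t−z̄)(z_{t+2}−z̄) = (-0.9375) + (-2.1875) + (0.5625) + (0.3125) + (1.3125) + (0.5625) = -0.3750
Denominator Σ(z_t−z̄)² = 15.5000
r_2 = -0.3750 / 15.5000 = -0.024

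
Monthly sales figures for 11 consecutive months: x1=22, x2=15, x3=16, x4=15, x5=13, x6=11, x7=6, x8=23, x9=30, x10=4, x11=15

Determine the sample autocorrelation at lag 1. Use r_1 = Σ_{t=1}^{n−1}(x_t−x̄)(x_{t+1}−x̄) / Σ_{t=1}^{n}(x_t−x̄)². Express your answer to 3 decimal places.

-0.129

Mean x̄ = (22 + 15 + 16 + 15 + 13 + 11 + 6 + 23 + 30 + 4 + 15)/11 = 15.4545
Numerator Σ_{t=1}^{10}(x_t−x̄)(x_{t+1}−x̄) = -72.2975
Denominator Σ(x_t−x̄)² = 558.7273
r_1 = -72.2975 / 558.7273 = -0.129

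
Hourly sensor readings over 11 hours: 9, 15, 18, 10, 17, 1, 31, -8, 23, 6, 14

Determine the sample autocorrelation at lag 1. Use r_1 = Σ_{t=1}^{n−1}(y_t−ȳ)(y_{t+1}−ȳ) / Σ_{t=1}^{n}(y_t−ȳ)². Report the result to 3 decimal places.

Mean ȳ = (9 + 15 + 18 + 10 + 17 + 1 + 31 − 8 + 23 + 6 + 14)/11 = 12.3636
Numerator Σ_{t=1}^{10}(y_t−ȳ)(y_{t+1}−ȳ) = -956.9504
Denominator Σ(y_t−ȳ)² = 1124.5455
r_1 = -956.9504 / 1124.5455 = -0.851

-0.851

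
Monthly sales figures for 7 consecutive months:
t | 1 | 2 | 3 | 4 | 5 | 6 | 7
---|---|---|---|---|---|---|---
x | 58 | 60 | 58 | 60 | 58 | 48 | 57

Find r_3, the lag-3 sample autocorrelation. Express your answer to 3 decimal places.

-0.029

Mean x̄ = (58 + 60 + 58 + 60 + 58 + 48 + 57)/7 = 57.0000
Σ(x_t−x̄)(x_{t+3}−x̄) = (3.0000) + (3.0000) + (-9.0000) + (0.0000) = -3.0000
Denominator Σ(x_t−x̄)² = 102.0000
r_3 = -3.0000 / 102.0000 = -0.029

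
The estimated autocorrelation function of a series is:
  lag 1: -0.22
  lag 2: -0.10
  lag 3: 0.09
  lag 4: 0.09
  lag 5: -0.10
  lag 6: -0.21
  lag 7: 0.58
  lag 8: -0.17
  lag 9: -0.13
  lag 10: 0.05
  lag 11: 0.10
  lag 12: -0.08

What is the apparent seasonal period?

The largest autocorrelation is r_7 = 0.58; the remaining lags stay at or below 0.10.
The dominant spike at lag 7 indicates a seasonal period of 7.

7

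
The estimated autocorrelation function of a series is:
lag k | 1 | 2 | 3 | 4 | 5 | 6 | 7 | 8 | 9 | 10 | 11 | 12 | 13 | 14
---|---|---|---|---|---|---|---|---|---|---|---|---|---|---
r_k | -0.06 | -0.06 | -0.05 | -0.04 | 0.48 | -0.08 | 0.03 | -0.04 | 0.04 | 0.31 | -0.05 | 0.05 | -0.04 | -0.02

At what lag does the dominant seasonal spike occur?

The largest autocorrelation is r_5 = 0.48, with a weaker echo at lag 10 (0.31); the remaining lags stay at or below 0.05.
The dominant spike at lag 5 indicates a seasonal period of 5.

5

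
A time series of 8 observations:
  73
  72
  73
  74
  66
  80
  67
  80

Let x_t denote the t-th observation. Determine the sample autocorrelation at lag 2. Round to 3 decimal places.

0.524

Mean x̄ = (73 + 72 + 73 + 74 + 66 + 80 + 67 + 80)/8 = 73.1250
Σ(x_t−x̄)(x_{t+2}−x̄) = (0.0156) + (-0.9844) + (0.8906) + (6.0156) + (43.6406) + (47.2656) = 96.8438
Denominator Σ(x_t−x̄)² = 184.8750
r_2 = 96.8438 / 184.8750 = 0.524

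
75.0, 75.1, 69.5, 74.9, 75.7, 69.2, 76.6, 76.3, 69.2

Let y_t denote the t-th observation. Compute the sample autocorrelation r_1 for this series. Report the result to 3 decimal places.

Mean ȳ = (75.0 + 75.1 + 69.5 + 74.9 + 75.7 + 69.2 + 76.6 + 76.3 + 69.2)/9 = 73.5000
Numerator Σ_{t=1}^{8}(y_t−ȳ)(y_{t+1}−ȳ) = -32.6700
Denominator Σ(y_t−ȳ)² = 82.0400
r_1 = -32.6700 / 82.0400 = -0.398

-0.398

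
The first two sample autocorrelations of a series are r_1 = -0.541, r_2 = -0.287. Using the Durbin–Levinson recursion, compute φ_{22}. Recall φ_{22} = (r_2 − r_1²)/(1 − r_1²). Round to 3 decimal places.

-0.820

φ_{22} = (r_2 − r_1²) / (1 − r_1²)
r_1² = (-0.541)² = 0.292681
Numerator = -0.287 − 0.2927 = -0.5797; denominator = 1 − 0.2927 = 0.7073
φ_{22} = -0.5797 / 0.7073 = -0.820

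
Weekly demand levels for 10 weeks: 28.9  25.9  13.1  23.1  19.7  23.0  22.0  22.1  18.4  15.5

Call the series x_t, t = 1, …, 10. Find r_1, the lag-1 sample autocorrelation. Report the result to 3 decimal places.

-0.037

Mean x̄ = (28.9 + 25.9 + 13.1 + 23.1 + 19.7 + 23.0 + 22.0 + 22.1 + 18.4 + 15.5)/10 = 21.1700
Numerator Σ_{t=1}^{9}(x_t−x̄)(x_{t+1}−x̄) = -7.2899
Denominator Σ(x_t−x̄)² = 197.8610
r_1 = -7.2899 / 197.8610 = -0.037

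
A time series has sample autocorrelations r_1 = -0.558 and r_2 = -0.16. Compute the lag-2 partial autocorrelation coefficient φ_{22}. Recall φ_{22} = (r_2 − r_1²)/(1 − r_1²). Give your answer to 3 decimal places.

φ_{22} = (r_2 − r_1²) / (1 − r_1²)
r_1² = (-0.558)² = 0.311364
Numerator = -0.16 − 0.3114 = -0.4714; denominator = 1 − 0.3114 = 0.6886
φ_{22} = -0.4714 / 0.6886 = -0.684

-0.684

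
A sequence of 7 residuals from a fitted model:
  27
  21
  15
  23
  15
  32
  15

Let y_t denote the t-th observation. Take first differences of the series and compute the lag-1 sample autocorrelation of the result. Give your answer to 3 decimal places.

First differences Δy: -6, -6, 8, -8, 17, -17
Mean of differences = -2.0000
Numerator Σ(Δy_t−Δȳ)(Δy_{t+1}−Δȳ) = -483.0000
Denominator Σ(Δy_t−Δȳ)² = 754.0000
r_1(Δy) = -483.0000 / 754.0000 = -0.641

-0.641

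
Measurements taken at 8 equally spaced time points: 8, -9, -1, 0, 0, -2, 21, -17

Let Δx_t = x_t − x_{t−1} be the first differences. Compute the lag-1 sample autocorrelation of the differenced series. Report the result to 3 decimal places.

First differences Δx: -17, 8, 1, 0, -2, 23, -38
Mean of differences = -3.5714
Numerator Σ(Δx_t−Δx̄)(Δx_{t+1}−Δx̄) = -953.6122
Denominator Σ(Δx_t−Δx̄)² = 2241.7143
r_1(Δx) = -953.6122 / 2241.7143 = -0.425

-0.425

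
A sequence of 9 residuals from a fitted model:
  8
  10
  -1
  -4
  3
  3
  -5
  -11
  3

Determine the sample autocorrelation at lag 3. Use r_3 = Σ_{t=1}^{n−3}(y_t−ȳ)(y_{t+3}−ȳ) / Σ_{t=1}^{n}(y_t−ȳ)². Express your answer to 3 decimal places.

Mean ȳ = (8 + 10 − 1 − 4 + 3 + 3 − 5 − 11 + 3)/9 = 0.6667
Numerator Σ_{t=1}^{6}(y_t−ȳ)(y_{t+3}−ȳ) = -11.6667
Denominator Σ(y_t−ȳ)² = 350.0000
r_3 = -11.6667 / 350.0000 = -0.033

-0.033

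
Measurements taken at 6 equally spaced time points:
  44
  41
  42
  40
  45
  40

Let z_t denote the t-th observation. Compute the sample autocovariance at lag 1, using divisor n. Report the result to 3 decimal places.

Mean z̄ = (44 + 41 + 42 + 40 + 45 + 40)/6 = 42.0000
Σ_{t=1}^{5}(z_t−z̄)(z_{t+1}−z̄) = -14.0000
γ_1 = -14.0000 / 6 = -2.333

-2.333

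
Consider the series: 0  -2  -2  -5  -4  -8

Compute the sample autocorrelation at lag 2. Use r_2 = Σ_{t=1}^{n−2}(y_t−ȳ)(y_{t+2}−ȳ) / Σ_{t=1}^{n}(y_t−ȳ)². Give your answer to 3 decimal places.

0.228

Mean ȳ = (0 − 2 − 2 − 5 − 4 − 8)/6 = -3.5000
Deviations from mean: 3.5000, 1.5000, 1.5000, -1.5000, -0.5000, -4.5000
Σ(y_t−ȳ)(y_{t+2}−ȳ) = (5.2500) + (-2.2500) + (-0.7500) + (6.7500) = 9.0000
Denominator Σ(y_t−ȳ)² = 39.5000
r_2 = 9.0000 / 39.5000 = 0.228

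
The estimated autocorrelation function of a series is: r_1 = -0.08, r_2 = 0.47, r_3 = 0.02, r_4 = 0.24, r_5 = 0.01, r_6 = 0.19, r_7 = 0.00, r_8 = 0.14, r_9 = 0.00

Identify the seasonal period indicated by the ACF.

2

The largest autocorrelation is r_2 = 0.47, with weaker echoes at lags 4 (0.24) and 6 (0.19); the remaining lags stay at or below 0.14.
The dominant spike at lag 2 indicates a seasonal period of 2.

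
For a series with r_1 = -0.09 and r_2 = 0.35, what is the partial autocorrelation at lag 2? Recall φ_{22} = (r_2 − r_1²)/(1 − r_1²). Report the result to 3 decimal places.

0.345

φ_{22} = (r_2 − r_1²) / (1 − r_1²)
r_1² = (-0.09)² = 0.0081
Numerator = 0.35 − 0.0081 = 0.3419; denominator = 1 − 0.0081 = 0.9919
φ_{22} = 0.3419 / 0.9919 = 0.345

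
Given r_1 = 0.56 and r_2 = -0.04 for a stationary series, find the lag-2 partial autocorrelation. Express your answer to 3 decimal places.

-0.515

φ_{22} = (r_2 − r_1²) / (1 − r_1²)
r_1² = (0.56)² = 0.3136
Numerator = -0.04 − 0.3136 = -0.3536; denominator = 1 − 0.3136 = 0.6864
φ_{22} = -0.3536 / 0.6864 = -0.515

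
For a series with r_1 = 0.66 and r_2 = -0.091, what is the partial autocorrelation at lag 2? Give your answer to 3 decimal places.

φ_{22} = (r_2 − r_1²) / (1 − r_1²)
r_1² = (0.66)² = 0.4356
Numerator = -0.091 − 0.4356 = -0.5266; denominator = 1 − 0.4356 = 0.5644
φ_{22} = -0.5266 / 0.5644 = -0.933

-0.933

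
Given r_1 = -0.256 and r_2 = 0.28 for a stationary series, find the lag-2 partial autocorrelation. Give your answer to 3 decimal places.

0.230

φ_{22} = (r_2 − r_1²) / (1 − r_1²)
r_1² = (-0.256)² = 0.065536
Numerator = 0.28 − 0.0655 = 0.2145; denominator = 1 − 0.0655 = 0.9345
φ_{22} = 0.2145 / 0.9345 = 0.230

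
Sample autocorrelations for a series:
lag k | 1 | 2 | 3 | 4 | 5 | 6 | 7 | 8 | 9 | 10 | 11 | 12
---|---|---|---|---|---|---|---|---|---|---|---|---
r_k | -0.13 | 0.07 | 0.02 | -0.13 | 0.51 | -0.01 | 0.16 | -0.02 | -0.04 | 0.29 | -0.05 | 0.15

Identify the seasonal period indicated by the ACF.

The largest autocorrelation is r_5 = 0.51, with a weaker echo at lag 10 (0.29); the remaining lags stay at or below 0.16.
The dominant spike at lag 5 indicates a seasonal period of 5.

5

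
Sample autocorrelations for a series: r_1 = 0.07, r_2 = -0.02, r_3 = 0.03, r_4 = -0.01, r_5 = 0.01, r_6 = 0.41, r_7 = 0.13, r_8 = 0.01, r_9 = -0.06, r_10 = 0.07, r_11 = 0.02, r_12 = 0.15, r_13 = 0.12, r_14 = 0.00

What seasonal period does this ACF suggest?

The largest autocorrelation is r_6 = 0.41, with a weaker echo at lag 12 (0.15); the remaining lags stay at or below 0.13.
The dominant spike at lag 6 indicates a seasonal period of 6.

6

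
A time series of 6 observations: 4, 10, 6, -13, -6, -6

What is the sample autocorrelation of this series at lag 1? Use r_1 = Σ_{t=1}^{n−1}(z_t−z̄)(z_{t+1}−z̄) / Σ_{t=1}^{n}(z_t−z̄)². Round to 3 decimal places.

0.342

Mean z̄ = (4 + 10 + 6 − 13 − 6 − 6)/6 = -0.8333
Deviations from mean: 4.8333, 10.8333, 6.8333, -12.1667, -5.1667, -5.1667
Σ(z_t−z̄)(z_{t+1}−z̄) = (52.3611) + (74.0278) + (-83.1389) + (62.8611) + (26.6944) = 132.8056
Denominator Σ(z_t−z̄)² = 388.8333
r_1 = 132.8056 / 388.8333 = 0.342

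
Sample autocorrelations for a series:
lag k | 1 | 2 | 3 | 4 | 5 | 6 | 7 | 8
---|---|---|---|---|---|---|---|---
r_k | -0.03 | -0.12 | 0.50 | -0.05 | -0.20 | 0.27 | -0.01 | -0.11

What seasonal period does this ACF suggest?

3

The largest autocorrelation is r_3 = 0.50, with a weaker echo at lag 6 (0.27); the remaining lags stay at or below -0.01.
The dominant spike at lag 3 indicates a seasonal period of 3.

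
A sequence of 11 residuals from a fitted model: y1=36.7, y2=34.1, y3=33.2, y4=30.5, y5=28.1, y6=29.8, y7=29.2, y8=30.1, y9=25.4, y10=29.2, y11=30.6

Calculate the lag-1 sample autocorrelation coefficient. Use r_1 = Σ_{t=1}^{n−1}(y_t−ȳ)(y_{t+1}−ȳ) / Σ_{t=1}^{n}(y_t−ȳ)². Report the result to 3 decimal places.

0.470

Mean ȳ = (36.7 + 34.1 + 33.2 + 30.5 + 28.1 + 29.8 + 29.2 + 30.1 + 25.4 + 29.2 + 30.6)/11 = 30.6273
Numerator Σ_{t=1}^{10}(y_t−ȳ)(y_{t+1}−ȳ) = 44.2974
Denominator Σ(y_t−ȳ)² = 94.3218
r_1 = 44.2974 / 94.3218 = 0.470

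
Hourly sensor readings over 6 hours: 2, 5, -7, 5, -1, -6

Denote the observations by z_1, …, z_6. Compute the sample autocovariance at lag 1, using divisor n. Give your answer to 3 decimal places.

-9.741

Mean z̄ = (2 + 5 − 7 + 5 − 1 − 6)/6 = -0.3333
Σ_{t=1}^{5}(z_t−z̄)(z_{t+1}−z̄) = -58.4444
γ_1 = -58.4444 / 6 = -9.741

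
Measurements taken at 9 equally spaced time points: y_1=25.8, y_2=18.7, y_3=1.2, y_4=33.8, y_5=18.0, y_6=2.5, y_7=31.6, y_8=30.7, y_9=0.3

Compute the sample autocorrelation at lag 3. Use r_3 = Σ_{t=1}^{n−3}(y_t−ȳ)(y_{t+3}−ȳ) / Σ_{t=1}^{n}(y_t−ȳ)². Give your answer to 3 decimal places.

0.585

Mean ȳ = (25.8 + 18.7 + 1.2 + 33.8 + 18.0 + 2.5 + 31.6 + 30.7 + 0.3)/9 = 18.0667
Σ(y_t−ȳ)(y_{t+3}−ȳ) = (121.6711) + (-0.0422) + (262.5578) + (212.9244) + (-0.8422) + (276.5678) = 872.8367
Denominator Σ(y_t−ȳ)² = 1492.9600
r_3 = 872.8367 / 1492.9600 = 0.585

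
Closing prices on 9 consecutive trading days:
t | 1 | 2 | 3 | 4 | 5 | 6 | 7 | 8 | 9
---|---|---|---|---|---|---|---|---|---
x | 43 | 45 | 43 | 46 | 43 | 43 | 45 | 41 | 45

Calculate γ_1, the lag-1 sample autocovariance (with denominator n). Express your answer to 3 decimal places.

Mean x̄ = (43 + 45 + 43 + 46 + 43 + 43 + 45 + 41 + 45)/9 = 43.7778
Σ_{t=1}^{8}(x_t−x̄)(x_{t+1}−x̄) = -12.4938
γ_1 = -12.4938 / 9 = -1.388

-1.388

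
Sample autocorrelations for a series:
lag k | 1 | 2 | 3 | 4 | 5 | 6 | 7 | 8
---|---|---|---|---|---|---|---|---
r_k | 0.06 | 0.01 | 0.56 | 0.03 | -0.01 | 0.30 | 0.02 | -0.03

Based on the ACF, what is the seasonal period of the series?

The largest autocorrelation is r_3 = 0.56, with a weaker echo at lag 6 (0.30); the remaining lags stay at or below 0.06.
The dominant spike at lag 3 indicates a seasonal period of 3.

3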